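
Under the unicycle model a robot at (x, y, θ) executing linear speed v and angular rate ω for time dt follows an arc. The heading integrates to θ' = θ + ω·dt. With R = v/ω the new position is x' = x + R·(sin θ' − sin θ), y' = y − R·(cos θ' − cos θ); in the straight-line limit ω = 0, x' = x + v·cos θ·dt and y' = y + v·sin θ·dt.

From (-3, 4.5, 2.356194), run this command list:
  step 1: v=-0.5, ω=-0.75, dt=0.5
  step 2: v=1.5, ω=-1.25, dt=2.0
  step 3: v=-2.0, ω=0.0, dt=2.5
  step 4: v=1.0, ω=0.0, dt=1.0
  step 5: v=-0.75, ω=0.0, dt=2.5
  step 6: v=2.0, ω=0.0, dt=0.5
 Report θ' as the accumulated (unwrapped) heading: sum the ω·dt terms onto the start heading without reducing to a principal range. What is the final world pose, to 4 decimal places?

(-5.3982, 8.2327, -0.5188)

step 1: θ'=1.9812 (R=0.6667) → pose (-2.8601, 4.2946, 1.9812)
step 2: θ'=-0.5188 (R=-1.2000) → pose (-1.1647, 5.8154, -0.5188)
step 3: θ'=-0.5188 (straight) → pose (-5.5068, 8.2947, -0.5188)
step 4: θ'=-0.5188 (straight) → pose (-4.6384, 7.7988, -0.5188)
step 5: θ'=-0.5188 (straight) → pose (-6.2666, 8.7285, -0.5188)
step 6: θ'=-0.5188 (straight) → pose (-5.3982, 8.2327, -0.5188)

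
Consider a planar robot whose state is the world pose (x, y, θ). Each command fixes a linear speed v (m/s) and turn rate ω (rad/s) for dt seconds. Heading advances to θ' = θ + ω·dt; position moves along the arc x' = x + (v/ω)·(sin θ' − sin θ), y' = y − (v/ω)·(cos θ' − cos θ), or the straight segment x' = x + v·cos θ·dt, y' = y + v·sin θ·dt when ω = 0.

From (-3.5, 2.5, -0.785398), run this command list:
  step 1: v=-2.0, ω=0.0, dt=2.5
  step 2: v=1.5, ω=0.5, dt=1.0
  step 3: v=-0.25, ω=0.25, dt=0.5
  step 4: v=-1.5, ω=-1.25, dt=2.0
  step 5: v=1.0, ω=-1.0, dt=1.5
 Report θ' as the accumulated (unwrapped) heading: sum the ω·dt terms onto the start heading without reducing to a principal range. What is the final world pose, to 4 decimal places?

step 1: θ'=-0.7854 (straight) → pose (-7.0355, 6.0355, -0.7854)
step 2: θ'=-0.2854 (R=3.0000) → pose (-5.7588, 5.2782, -0.2854)
step 3: θ'=-0.1604 (R=-1.0000) → pose (-5.8807, 5.3058, -0.1604)
step 4: θ'=-2.6604 (R=1.2000) → pose (-6.2444, 7.5541, -2.6604)
step 5: θ'=-4.1604 (R=-1.0000) → pose (-7.5587, 7.9162, -4.1604)

(-7.5587, 7.9162, -4.1604)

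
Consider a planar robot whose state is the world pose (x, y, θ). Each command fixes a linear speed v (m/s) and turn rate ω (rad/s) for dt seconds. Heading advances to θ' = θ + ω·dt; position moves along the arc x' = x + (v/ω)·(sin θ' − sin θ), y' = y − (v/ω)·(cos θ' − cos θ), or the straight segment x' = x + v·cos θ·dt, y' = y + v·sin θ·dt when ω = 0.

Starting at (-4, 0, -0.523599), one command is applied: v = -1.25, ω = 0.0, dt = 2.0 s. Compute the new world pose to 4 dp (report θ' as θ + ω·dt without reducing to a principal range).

θ' = -0.5236 + 0.0·2.0 = -0.5236
ω = 0 → straight: x' = -4 + -1.25·cos(-0.5236)·2.0 = -6.1651
y' = 0 + -1.25·sin(-0.5236)·2.0 = 1.2500

(-6.1651, 1.2500, -0.5236)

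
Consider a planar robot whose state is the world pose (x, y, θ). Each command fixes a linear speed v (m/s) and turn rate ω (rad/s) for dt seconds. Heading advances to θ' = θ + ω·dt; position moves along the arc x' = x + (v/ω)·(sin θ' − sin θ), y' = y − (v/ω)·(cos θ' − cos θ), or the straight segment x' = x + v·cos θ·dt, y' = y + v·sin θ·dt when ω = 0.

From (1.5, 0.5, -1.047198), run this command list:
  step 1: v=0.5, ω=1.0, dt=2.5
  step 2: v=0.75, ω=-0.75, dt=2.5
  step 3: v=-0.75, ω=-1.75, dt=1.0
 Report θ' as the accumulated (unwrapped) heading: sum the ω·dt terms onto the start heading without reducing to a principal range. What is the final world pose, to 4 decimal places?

step 1: θ'=1.4528 (R=0.5000) → pose (2.4295, 0.6911, 1.4528)
step 2: θ'=-0.4222 (R=-1.0000) → pose (3.8323, 1.4856, -0.4222)
step 3: θ'=-2.1722 (R=0.4286) → pose (3.6546, 2.1190, -2.1722)

(3.6546, 2.1190, -2.1722)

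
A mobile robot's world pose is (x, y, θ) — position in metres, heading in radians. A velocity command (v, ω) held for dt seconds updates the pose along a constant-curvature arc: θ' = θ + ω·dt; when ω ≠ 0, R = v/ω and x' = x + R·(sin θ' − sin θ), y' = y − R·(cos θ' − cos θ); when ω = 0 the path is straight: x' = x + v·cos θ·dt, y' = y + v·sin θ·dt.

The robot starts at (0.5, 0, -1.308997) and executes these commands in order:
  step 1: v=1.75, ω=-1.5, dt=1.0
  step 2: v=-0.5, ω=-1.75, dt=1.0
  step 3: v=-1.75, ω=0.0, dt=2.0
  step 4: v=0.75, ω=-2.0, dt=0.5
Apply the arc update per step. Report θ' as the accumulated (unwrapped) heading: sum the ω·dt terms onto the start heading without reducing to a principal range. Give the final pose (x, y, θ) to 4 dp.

step 1: θ'=-2.8090 (R=-1.1667) → pose (-0.2460, -1.4047, -2.8090)
step 2: θ'=-4.5590 (R=0.2857) → pose (0.1296, -1.6311, -4.5590)
step 3: θ'=-4.5590 (straight) → pose (0.6644, -5.0900, -4.5590)
step 4: θ'=-5.5590 (R=-0.3750) → pose (0.7866, -4.7518, -5.5590)

(0.7866, -4.7518, -5.5590)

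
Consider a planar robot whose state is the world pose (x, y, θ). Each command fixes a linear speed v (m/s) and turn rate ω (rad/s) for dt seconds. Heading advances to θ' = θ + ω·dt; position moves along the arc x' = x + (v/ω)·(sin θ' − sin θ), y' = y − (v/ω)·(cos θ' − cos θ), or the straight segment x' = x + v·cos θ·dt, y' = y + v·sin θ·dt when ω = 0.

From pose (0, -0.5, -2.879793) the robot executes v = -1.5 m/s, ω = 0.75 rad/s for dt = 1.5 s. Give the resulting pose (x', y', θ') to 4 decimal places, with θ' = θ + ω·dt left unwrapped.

(1.4486, 1.0659, -1.7548)

θ' = -2.8798 + 0.75·1.5 = -1.7548
R = v/ω = -1.5/0.75 = -2.0000
x' = 0 + -2.0000·(sin -1.7548 − sin -2.8798) = 1.4486
y' = -0.5 − -2.0000·(cos -1.7548 − cos -2.8798) = 1.0659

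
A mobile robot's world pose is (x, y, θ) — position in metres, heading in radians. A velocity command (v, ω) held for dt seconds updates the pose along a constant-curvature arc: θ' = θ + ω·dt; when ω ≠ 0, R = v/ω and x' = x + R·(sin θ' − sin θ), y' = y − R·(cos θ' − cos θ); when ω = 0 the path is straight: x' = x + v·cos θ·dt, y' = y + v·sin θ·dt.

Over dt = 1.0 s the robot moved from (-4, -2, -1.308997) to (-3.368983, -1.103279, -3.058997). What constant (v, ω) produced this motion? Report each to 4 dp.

Δθ = -3.058997 − -1.308997 = -1.750000
ω = Δθ/dt = -1.750000/1.0 = -1.7500
R = −Δy/(cos θ' − cos θ) = 0.7143
v = R·ω = 0.7143·-1.7500 = -1.2500

v = -1.2500, ω = -1.7500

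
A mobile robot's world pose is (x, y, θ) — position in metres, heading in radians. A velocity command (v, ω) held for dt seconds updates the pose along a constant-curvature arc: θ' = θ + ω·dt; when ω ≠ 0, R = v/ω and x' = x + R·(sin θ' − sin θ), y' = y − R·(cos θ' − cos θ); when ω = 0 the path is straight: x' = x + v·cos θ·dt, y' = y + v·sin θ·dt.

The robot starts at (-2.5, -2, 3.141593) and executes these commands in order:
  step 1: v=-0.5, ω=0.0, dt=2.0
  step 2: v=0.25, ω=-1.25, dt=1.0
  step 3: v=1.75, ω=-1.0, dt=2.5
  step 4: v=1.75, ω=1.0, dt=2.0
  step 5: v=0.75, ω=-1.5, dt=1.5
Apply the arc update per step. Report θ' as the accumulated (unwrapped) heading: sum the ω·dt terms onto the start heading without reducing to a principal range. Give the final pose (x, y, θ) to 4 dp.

(4.5638, 1.4865, -0.8584)

step 1: θ'=3.1416 (straight) → pose (-1.5000, -2.0000, 3.1416)
step 2: θ'=1.8916 (R=-0.2000) → pose (-1.6898, -1.8631, 1.8916)
step 3: θ'=-0.6084 (R=-1.7500) → pose (0.9712, 0.1247, -0.6084)
step 4: θ'=1.3916 (R=1.7500) → pose (3.6934, 1.2488, 1.3916)
step 5: θ'=-0.8584 (R=-0.5000) → pose (4.5638, 1.4865, -0.8584)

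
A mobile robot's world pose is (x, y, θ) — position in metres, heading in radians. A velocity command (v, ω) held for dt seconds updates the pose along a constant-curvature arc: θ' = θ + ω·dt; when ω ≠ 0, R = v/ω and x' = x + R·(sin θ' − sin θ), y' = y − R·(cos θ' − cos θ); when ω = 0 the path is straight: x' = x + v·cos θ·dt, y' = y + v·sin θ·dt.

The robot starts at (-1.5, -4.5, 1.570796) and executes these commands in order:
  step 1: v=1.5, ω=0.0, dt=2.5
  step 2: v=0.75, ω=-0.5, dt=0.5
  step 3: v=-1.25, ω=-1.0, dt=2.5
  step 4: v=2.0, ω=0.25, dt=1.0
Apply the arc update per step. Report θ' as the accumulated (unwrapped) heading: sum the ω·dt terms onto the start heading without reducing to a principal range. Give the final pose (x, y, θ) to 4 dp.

(-2.8346, -2.2812, -0.9292)

step 1: θ'=1.5708 (straight) → pose (-1.5000, -0.7500, 1.5708)
step 2: θ'=1.3208 (R=-1.5000) → pose (-1.4534, -0.3789, 1.3208)
step 3: θ'=-1.1792 (R=1.2500) → pose (-3.8199, -0.5467, -1.1792)
step 4: θ'=-0.9292 (R=8.0000) → pose (-2.8346, -2.2812, -0.9292)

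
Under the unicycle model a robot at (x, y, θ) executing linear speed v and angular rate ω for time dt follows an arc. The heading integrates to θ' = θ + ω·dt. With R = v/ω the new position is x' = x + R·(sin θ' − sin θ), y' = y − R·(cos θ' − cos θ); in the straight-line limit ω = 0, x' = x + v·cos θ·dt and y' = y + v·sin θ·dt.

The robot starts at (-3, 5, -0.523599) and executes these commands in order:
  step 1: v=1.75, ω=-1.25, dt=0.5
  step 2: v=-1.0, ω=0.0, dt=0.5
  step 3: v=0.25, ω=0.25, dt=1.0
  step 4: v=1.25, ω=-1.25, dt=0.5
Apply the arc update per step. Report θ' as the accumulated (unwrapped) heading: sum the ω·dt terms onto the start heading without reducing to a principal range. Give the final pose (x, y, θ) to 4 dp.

step 1: θ'=-1.1486 (R=-1.4000) → pose (-2.4229, 4.3612, -1.1486)
step 2: θ'=-1.1486 (straight) → pose (-2.6278, 4.8173, -1.1486)
step 3: θ'=-0.8986 (R=1.0000) → pose (-2.4981, 4.6044, -0.8986)
step 4: θ'=-1.5236 (R=-1.0000) → pose (-2.2816, 4.0289, -1.5236)

(-2.2816, 4.0289, -1.5236)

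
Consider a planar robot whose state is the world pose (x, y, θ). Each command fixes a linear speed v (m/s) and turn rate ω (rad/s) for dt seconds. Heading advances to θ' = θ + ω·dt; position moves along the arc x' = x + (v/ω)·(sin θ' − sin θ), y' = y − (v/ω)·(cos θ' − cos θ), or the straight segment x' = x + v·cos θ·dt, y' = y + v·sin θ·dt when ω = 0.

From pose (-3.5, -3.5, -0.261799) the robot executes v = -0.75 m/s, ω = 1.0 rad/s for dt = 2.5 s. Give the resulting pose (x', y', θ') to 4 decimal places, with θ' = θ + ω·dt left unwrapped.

θ' = -0.2618 + 1.0·2.5 = 2.2382
R = v/ω = -0.75/1.0 = -0.7500
x' = -3.5 + -0.7500·(sin 2.2382 − sin -0.2618) = -4.2832
y' = -3.5 − -0.7500·(cos 2.2382 − cos -0.2618) = -4.6887

(-4.2832, -4.6887, 2.2382)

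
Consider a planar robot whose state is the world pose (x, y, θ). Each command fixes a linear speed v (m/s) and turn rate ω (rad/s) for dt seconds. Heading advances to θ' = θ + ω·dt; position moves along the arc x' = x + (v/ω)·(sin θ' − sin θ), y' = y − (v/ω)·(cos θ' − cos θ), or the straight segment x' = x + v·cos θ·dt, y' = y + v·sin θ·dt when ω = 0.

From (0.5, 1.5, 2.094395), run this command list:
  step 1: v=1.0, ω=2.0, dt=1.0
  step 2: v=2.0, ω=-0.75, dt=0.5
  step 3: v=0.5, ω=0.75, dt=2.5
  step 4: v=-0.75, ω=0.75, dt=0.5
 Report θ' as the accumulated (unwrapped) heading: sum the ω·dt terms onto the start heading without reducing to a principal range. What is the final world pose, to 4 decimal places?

(-1.4440, -0.0430, 5.9694)

step 1: θ'=4.0944 (R=0.5000) → pose (-0.3405, 1.5397, 4.0944)
step 2: θ'=3.7194 (R=-2.6667) → pose (-1.0575, 0.8510, 3.7194)
step 3: θ'=5.5944 (R=0.6667) → pose (-1.1171, -0.2221, 5.5944)
step 4: θ'=5.9694 (R=-1.0000) → pose (-1.4440, -0.0430, 5.9694)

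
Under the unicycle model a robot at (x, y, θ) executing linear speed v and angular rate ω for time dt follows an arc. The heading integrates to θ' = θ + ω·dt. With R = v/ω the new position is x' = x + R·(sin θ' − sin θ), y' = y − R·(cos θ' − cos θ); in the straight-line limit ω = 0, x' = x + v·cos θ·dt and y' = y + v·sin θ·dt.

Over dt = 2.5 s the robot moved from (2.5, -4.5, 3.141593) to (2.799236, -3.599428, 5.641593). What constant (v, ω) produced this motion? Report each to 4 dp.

v = -0.5000, ω = 1.0000

Δθ = 5.641593 − 3.141593 = 2.500000
ω = Δθ/dt = 2.500000/2.5 = 1.0000
R = −Δy/(cos θ' − cos θ) = -0.5000
v = R·ω = -0.5000·1.0000 = -0.5000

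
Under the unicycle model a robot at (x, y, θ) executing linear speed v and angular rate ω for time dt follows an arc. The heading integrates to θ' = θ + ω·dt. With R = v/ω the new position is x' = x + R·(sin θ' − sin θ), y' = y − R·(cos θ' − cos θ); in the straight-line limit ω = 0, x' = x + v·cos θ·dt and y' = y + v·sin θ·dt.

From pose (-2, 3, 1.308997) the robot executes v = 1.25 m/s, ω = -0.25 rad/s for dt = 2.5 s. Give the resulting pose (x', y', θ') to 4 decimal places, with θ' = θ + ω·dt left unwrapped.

(-0.3299, 5.5812, 0.6840)

θ' = 1.3090 + -0.25·2.5 = 0.6840
R = v/ω = 1.25/-0.25 = -5.0000
x' = -2 + -5.0000·(sin 0.6840 − sin 1.3090) = -0.3299
y' = 3 − -5.0000·(cos 0.6840 − cos 1.3090) = 5.5812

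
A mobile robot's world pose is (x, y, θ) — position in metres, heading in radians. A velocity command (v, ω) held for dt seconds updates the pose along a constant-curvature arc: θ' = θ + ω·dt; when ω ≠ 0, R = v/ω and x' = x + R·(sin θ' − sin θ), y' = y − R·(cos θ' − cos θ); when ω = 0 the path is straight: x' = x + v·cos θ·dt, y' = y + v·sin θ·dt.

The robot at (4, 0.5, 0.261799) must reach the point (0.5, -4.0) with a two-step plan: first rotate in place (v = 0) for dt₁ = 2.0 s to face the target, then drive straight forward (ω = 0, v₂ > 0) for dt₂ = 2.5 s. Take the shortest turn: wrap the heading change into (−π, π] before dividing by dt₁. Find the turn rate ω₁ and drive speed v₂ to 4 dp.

heading to target = atan2(-4−0.5, 0.5−4) = -2.2318
Δθ = wrap(-2.2318 − 0.2618) = -2.4936; ω₁ = Δθ/dt₁ = -1.2468
distance = √((0.5−4)² + (-4−0.5)²) = 5.7009; v₂ = distance/dt₂ = 2.2804

ω₁ = -1.2468, v₂ = 2.2804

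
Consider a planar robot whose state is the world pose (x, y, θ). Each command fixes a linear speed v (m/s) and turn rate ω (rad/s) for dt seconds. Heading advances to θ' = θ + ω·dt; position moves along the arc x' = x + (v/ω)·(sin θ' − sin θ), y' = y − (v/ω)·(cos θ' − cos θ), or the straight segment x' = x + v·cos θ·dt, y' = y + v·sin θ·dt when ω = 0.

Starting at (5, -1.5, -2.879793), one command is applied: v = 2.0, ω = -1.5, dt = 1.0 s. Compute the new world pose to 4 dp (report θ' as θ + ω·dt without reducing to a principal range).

θ' = -2.8798 + -1.5·1.0 = -4.3798
R = v/ω = 2.0/-1.5 = -1.3333
x' = 5 + -1.3333·(sin -4.3798 − sin -2.8798) = 3.3946
y' = -1.5 − -1.3333·(cos -4.3798 − cos -2.8798) = -0.6474

(3.3946, -0.6474, -4.3798)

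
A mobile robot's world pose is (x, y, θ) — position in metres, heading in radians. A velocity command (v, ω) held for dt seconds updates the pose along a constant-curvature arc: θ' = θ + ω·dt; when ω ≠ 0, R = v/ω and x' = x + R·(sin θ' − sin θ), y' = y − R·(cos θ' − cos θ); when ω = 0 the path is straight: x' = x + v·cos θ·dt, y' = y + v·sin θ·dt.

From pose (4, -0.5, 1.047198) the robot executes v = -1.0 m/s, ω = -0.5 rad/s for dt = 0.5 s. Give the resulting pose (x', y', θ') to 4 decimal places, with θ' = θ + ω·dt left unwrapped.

(3.6988, -0.8974, 0.7972)

θ' = 1.0472 + -0.5·0.5 = 0.7972
R = v/ω = -1.0/-0.5 = 2.0000
x' = 4 + 2.0000·(sin 0.7972 − sin 1.0472) = 3.6988
y' = -0.5 − 2.0000·(cos 0.7972 − cos 1.0472) = -0.8974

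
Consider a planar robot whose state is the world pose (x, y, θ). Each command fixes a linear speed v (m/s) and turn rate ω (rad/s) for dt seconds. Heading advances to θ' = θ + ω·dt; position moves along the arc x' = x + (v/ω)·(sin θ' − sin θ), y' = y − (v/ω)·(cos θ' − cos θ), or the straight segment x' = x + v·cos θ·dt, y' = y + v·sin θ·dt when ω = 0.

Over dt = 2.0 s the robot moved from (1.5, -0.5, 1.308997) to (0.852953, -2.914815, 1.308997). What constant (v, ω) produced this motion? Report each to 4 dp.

Δθ = 1.308997 − 1.308997 = 0.000000
ω = Δθ/dt = 0.000000/2.0 = 0.0000
ω = 0 → v = (Δx·cos θ + Δy·sin θ)/dt = -1.2500

v = -1.2500, ω = 0.0000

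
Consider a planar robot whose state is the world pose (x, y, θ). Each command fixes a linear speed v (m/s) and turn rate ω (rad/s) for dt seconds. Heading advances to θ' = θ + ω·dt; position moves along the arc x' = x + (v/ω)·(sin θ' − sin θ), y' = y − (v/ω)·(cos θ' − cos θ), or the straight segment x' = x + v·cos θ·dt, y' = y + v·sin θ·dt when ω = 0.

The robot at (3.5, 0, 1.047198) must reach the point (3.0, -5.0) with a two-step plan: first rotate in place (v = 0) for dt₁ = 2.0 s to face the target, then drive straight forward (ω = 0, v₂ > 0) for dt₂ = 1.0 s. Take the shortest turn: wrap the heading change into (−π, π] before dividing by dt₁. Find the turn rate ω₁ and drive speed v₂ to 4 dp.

ω₁ = -1.3588, v₂ = 5.0249

heading to target = atan2(-5−0, 3−3.5) = -1.6705
Δθ = wrap(-1.6705 − 1.0472) = -2.7177; ω₁ = Δθ/dt₁ = -1.3588
distance = √((3−3.5)² + (-5−0)²) = 5.0249; v₂ = distance/dt₂ = 5.0249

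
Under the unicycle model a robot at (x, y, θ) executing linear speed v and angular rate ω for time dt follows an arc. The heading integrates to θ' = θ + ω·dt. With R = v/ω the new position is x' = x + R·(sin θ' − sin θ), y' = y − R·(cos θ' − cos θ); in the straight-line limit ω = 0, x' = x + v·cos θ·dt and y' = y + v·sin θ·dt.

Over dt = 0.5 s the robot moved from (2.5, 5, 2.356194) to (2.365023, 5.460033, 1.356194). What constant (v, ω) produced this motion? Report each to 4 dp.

v = 1.0000, ω = -2.0000

Δθ = 1.356194 − 2.356194 = -1.000000
ω = Δθ/dt = -1.000000/0.5 = -2.0000
R = −Δy/(cos θ' − cos θ) = -0.5000
v = R·ω = -0.5000·-2.0000 = 1.0000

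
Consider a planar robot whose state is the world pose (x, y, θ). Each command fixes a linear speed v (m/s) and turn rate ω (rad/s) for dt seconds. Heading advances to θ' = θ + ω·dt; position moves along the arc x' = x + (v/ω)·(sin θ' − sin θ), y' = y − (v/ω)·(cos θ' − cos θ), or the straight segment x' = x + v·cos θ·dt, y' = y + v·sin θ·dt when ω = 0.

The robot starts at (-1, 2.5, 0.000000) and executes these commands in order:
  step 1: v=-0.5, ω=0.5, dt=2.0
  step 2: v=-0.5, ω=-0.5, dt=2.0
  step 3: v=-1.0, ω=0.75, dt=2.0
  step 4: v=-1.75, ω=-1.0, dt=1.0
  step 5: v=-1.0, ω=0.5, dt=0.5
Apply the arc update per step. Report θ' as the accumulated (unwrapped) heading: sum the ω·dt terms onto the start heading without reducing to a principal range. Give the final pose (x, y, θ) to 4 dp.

step 1: θ'=1.0000 (R=-1.0000) → pose (-1.8415, 2.0403, 1.0000)
step 2: θ'=0.0000 (R=1.0000) → pose (-2.6829, 1.5806, 0.0000)
step 3: θ'=1.5000 (R=-1.3333) → pose (-4.0129, 0.3416, 1.5000)
step 4: θ'=0.5000 (R=1.7500) → pose (-4.9196, -1.0704, 0.5000)
step 5: θ'=0.7500 (R=-2.0000) → pose (-5.3240, -1.3622, 0.7500)

(-5.3240, -1.3622, 0.7500)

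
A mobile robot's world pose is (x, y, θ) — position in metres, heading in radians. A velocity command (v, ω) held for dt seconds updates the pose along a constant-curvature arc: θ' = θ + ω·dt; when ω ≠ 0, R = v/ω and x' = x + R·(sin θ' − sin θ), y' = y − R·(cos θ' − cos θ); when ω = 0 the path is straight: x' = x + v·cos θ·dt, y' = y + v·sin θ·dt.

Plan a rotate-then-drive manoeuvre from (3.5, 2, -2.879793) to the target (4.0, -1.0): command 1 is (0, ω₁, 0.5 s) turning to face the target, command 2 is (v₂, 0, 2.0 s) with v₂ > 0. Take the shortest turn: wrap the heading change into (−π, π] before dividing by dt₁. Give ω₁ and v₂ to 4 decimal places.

ω₁ = 2.9483, v₂ = 1.5207

heading to target = atan2(-1−2, 4−3.5) = -1.4056
Δθ = wrap(-1.4056 − -2.8798) = 1.4741; ω₁ = Δθ/dt₁ = 2.9483
distance = √((4−3.5)² + (-1−2)²) = 3.0414; v₂ = distance/dt₂ = 1.5207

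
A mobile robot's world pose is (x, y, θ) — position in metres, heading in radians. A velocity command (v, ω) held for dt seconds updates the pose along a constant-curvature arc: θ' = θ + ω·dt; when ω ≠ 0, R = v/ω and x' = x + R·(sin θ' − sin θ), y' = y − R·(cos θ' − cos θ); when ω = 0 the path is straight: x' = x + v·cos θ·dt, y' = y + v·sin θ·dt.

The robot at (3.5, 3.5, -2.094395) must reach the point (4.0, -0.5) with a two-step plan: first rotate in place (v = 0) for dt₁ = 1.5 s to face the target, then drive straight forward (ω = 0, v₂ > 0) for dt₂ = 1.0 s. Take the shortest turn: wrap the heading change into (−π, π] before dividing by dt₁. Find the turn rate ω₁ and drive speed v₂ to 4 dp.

ω₁ = 0.4320, v₂ = 4.0311

heading to target = atan2(-0.5−3.5, 4−3.5) = -1.4464
Δθ = wrap(-1.4464 − -2.0944) = 0.6480; ω₁ = Δθ/dt₁ = 0.4320
distance = √((4−3.5)² + (-0.5−3.5)²) = 4.0311; v₂ = distance/dt₂ = 4.0311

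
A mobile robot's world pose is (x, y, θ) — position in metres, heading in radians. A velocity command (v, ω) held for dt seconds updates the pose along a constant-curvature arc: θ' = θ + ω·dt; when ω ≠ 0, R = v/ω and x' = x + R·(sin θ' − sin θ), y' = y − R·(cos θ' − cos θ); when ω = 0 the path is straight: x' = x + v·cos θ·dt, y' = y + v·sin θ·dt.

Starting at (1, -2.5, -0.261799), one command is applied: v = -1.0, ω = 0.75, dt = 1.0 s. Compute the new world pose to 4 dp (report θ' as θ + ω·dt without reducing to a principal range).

(0.0295, -2.6103, 0.4882)

θ' = -0.2618 + 0.75·1.0 = 0.4882
R = v/ω = -1.0/0.75 = -1.3333
x' = 1 + -1.3333·(sin 0.4882 − sin -0.2618) = 0.0295
y' = -2.5 − -1.3333·(cos 0.4882 − cos -0.2618) = -2.6103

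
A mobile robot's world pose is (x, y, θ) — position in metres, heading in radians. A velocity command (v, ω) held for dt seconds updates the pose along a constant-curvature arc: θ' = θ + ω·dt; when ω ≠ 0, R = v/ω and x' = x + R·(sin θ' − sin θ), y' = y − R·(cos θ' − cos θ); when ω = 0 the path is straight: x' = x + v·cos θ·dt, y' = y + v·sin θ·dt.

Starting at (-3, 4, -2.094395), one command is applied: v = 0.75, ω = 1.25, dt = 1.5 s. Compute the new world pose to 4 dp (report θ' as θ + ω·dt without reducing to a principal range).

(-2.6110, 3.1144, -0.2194)

θ' = -2.0944 + 1.25·1.5 = -0.2194
R = v/ω = 0.75/1.25 = 0.6000
x' = -3 + 0.6000·(sin -0.2194 − sin -2.0944) = -2.6110
y' = 4 − 0.6000·(cos -0.2194 − cos -2.0944) = 3.1144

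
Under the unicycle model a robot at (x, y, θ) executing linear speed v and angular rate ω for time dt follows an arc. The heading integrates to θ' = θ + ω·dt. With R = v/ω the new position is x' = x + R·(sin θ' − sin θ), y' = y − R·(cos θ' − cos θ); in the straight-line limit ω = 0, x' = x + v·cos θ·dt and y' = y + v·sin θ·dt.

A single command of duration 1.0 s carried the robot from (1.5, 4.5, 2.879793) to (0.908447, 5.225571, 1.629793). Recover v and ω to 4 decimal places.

Δθ = 1.629793 − 2.879793 = -1.250000
ω = Δθ/dt = -1.250000/1.0 = -1.2500
R = −Δy/(cos θ' − cos θ) = -0.8000
v = R·ω = -0.8000·-1.2500 = 1.0000

v = 1.0000, ω = -1.2500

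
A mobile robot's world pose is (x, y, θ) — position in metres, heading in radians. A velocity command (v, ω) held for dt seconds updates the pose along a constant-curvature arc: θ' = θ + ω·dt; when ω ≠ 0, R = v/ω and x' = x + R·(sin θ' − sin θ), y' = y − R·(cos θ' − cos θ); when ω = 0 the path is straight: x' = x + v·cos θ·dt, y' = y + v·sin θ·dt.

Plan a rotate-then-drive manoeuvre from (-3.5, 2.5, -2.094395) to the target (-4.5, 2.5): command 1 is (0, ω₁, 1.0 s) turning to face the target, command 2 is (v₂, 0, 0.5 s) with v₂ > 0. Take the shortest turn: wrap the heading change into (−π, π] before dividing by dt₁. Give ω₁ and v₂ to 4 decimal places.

heading to target = atan2(2.5−2.5, -4.5−-3.5) = 3.1416
Δθ = wrap(3.1416 − -2.0944) = -1.0472; ω₁ = Δθ/dt₁ = -1.0472
distance = √((-4.5−-3.5)² + (2.5−2.5)²) = 1.0000; v₂ = distance/dt₂ = 2.0000

ω₁ = -1.0472, v₂ = 2.0000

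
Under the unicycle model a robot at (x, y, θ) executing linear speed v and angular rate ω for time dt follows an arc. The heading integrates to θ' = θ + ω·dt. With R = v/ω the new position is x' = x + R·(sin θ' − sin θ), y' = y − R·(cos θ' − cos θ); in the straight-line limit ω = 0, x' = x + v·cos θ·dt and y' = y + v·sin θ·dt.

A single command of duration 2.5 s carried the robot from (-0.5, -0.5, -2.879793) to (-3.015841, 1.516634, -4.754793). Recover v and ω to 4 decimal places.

v = 1.5000, ω = -0.7500

Δθ = -4.754793 − -2.879793 = -1.875000
ω = Δθ/dt = -1.875000/2.5 = -0.7500
R = Δx/(sin θ' − sin θ) = -2.0000
v = R·ω = -2.0000·-0.7500 = 1.5000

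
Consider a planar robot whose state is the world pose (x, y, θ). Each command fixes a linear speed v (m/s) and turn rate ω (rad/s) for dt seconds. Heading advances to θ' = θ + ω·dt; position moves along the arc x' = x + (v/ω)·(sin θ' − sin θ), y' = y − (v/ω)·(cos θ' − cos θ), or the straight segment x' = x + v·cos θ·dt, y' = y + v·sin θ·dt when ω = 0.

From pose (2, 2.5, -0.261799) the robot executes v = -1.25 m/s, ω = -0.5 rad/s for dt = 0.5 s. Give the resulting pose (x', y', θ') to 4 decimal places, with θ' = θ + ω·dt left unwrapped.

θ' = -0.2618 + -0.5·0.5 = -0.5118
R = v/ω = -1.25/-0.5 = 2.5000
x' = 2 + 2.5000·(sin -0.5118 − sin -0.2618) = 1.4227
y' = 2.5 − 2.5000·(cos -0.5118 − cos -0.2618) = 2.7352

(1.4227, 2.7352, -0.5118)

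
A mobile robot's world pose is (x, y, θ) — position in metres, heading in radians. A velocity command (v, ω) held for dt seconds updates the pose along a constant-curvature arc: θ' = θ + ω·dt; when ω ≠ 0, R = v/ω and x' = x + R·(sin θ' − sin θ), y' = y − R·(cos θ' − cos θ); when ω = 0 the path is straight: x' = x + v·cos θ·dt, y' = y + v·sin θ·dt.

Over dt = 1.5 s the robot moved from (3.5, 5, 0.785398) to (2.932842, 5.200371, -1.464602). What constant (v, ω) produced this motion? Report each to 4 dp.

Δθ = -1.464602 − 0.785398 = -2.250000
ω = Δθ/dt = -2.250000/1.5 = -1.5000
R = Δx/(sin θ' − sin θ) = 0.3333
v = R·ω = 0.3333·-1.5000 = -0.5000

v = -0.5000, ω = -1.5000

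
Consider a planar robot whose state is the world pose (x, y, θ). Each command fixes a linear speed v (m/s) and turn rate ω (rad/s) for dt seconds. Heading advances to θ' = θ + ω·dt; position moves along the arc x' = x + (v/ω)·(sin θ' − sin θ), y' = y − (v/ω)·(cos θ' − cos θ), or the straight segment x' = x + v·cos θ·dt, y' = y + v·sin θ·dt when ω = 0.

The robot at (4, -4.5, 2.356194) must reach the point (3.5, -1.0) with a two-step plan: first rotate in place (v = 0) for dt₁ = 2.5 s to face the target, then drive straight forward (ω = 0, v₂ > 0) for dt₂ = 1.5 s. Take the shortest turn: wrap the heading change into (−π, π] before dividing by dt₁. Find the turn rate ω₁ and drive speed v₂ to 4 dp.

ω₁ = -0.2574, v₂ = 2.3570

heading to target = atan2(-1−-4.5, 3.5−4) = 1.7127
Δθ = wrap(1.7127 − 2.3562) = -0.6435; ω₁ = Δθ/dt₁ = -0.2574
distance = √((3.5−4)² + (-1−-4.5)²) = 3.5355; v₂ = distance/dt₂ = 2.3570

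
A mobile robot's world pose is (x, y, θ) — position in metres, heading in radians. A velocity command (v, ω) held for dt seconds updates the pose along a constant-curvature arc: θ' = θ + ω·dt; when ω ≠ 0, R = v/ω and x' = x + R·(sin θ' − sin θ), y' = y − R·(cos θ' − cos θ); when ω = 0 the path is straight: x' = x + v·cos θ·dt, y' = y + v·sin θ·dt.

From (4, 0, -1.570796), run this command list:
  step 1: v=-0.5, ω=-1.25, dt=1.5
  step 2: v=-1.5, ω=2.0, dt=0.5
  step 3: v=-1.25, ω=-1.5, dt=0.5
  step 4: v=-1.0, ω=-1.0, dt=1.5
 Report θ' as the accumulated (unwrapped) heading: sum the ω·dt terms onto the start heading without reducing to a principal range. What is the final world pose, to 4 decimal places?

(6.7502, -0.2679, -4.6958)

step 1: θ'=-3.4458 (R=0.4000) → pose (4.5198, 0.3816, -3.4458)
step 2: θ'=-2.4458 (R=-0.7500) → pose (5.2252, 0.5215, -2.4458)
step 3: θ'=-3.1958 (R=0.8333) → pose (5.8045, 0.7140, -3.1958)
step 4: θ'=-4.6958 (R=1.0000) → pose (6.7502, -0.2679, -4.6958)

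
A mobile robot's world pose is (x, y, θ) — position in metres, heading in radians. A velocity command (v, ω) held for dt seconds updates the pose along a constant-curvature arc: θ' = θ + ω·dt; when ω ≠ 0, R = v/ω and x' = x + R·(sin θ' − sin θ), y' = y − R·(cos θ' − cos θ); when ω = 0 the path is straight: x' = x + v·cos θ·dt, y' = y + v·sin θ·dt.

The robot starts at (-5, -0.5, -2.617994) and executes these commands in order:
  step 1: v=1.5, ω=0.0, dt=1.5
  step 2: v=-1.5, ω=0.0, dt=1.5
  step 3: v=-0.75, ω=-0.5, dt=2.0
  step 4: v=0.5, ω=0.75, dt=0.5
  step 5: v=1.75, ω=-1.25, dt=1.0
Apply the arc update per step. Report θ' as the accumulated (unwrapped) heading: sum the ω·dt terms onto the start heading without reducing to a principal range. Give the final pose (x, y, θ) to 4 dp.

(-5.0251, 0.6929, -4.4930)

step 1: θ'=-2.6180 (straight) → pose (-6.9486, -1.6250, -2.6180)
step 2: θ'=-2.6180 (straight) → pose (-5.0000, -0.5000, -2.6180)
step 3: θ'=-3.6180 (R=1.5000) → pose (-3.5621, -0.4661, -3.6180)
step 4: θ'=-3.2430 (R=0.6667) → pose (-3.8004, -0.3953, -3.2430)
step 5: θ'=-4.4930 (R=-1.4000) → pose (-5.0251, 0.6929, -4.4930)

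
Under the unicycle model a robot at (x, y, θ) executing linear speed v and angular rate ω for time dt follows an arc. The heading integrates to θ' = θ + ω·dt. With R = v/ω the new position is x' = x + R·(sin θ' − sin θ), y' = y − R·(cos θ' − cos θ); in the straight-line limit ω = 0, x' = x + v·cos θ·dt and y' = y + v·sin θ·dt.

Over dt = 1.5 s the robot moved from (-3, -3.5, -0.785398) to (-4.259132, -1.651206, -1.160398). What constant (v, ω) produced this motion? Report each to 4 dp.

Δθ = -1.160398 − -0.785398 = -0.375000
ω = Δθ/dt = -0.375000/1.5 = -0.2500
R = −Δy/(cos θ' − cos θ) = 6.0000
v = R·ω = 6.0000·-0.2500 = -1.5000

v = -1.5000, ω = -0.2500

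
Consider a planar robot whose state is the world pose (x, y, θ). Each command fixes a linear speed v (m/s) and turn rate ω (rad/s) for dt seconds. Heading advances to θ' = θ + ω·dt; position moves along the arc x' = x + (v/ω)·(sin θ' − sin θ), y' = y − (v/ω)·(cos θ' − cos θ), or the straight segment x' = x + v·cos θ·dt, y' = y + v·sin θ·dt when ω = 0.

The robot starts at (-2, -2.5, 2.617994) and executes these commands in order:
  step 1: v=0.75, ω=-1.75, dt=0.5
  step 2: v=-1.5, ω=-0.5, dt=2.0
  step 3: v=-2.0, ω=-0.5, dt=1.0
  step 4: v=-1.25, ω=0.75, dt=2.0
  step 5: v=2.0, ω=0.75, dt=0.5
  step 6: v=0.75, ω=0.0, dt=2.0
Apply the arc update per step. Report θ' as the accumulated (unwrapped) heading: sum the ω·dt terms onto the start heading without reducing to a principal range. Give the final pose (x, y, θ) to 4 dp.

(-7.2490, -5.5541, 2.1180)

step 1: θ'=1.7430 (R=-0.4286) → pose (-2.2079, -2.2023, 1.7430)
step 2: θ'=0.7430 (R=3.0000) → pose (-3.1341, -4.9257, 0.7430)
step 3: θ'=0.2430 (R=4.0000) → pose (-4.8776, -5.8624, 0.2430)
step 4: θ'=1.7430 (R=-1.6667) → pose (-6.1186, -7.7656, 1.7430)
step 5: θ'=2.1180 (R=2.6667) → pose (-6.4686, -6.8351, 2.1180)
step 6: θ'=2.1180 (straight) → pose (-7.2490, -5.5541, 2.1180)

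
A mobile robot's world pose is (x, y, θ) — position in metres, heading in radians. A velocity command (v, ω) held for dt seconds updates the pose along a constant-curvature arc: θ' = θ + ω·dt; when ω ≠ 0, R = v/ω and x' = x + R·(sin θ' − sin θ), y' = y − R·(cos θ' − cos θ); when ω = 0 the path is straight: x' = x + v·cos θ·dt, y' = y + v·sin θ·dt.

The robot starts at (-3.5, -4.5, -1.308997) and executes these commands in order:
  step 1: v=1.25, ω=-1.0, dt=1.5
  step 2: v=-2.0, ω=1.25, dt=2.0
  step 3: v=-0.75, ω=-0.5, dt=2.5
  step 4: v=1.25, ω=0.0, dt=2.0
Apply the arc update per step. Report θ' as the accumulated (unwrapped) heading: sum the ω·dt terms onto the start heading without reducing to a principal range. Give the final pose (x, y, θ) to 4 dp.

step 1: θ'=-2.8090 (R=-1.2500) → pose (-4.2993, -6.0050, -2.8090)
step 2: θ'=-0.3090 (R=-1.6000) → pose (-4.3351, -2.9685, -0.3090)
step 3: θ'=-1.5590 (R=1.5000) → pose (-5.3789, -1.5572, -1.5590)
step 4: θ'=-1.5590 (straight) → pose (-5.3494, -4.0570, -1.5590)

(-5.3494, -4.0570, -1.5590)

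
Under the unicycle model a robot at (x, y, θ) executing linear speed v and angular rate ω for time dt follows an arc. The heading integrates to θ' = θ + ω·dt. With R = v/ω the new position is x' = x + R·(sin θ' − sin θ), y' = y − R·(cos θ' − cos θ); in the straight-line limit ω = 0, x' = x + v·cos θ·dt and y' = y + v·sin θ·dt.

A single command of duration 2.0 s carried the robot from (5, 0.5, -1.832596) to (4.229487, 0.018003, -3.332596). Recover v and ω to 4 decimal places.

Δθ = -3.332596 − -1.832596 = -1.500000
ω = Δθ/dt = -1.500000/2.0 = -0.7500
R = Δx/(sin θ' − sin θ) = -0.6667
v = R·ω = -0.6667·-0.7500 = 0.5000

v = 0.5000, ω = -0.7500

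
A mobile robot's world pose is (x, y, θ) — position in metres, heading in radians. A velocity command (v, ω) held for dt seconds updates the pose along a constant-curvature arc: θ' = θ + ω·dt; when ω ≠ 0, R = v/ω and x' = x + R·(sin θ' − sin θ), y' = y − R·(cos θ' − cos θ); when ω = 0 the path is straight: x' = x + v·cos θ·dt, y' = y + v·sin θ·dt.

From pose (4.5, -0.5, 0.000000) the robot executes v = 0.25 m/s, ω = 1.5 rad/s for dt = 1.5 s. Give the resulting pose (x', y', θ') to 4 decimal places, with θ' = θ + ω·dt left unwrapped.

θ' = 0.0000 + 1.5·1.5 = 2.2500
R = v/ω = 0.25/1.5 = 0.1667
x' = 4.5 + 0.1667·(sin 2.2500 − sin 0.0000) = 4.6297
y' = -0.5 − 0.1667·(cos 2.2500 − cos 0.0000) = -0.2286

(4.6297, -0.2286, 2.2500)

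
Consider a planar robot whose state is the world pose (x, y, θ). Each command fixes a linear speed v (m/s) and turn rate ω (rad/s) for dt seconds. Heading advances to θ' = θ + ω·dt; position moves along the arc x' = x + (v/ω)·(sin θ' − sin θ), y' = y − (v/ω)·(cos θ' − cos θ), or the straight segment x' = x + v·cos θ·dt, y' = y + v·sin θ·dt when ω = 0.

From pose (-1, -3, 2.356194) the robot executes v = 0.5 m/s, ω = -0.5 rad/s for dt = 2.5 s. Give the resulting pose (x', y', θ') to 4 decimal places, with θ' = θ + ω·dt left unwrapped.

θ' = 2.3562 + -0.5·2.5 = 1.1062
R = v/ω = 0.5/-0.5 = -1.0000
x' = -1 + -1.0000·(sin 1.1062 − sin 2.3562) = -1.1869
y' = -3 − -1.0000·(cos 1.1062 − cos 2.3562) = -1.8448

(-1.1869, -1.8448, 1.1062)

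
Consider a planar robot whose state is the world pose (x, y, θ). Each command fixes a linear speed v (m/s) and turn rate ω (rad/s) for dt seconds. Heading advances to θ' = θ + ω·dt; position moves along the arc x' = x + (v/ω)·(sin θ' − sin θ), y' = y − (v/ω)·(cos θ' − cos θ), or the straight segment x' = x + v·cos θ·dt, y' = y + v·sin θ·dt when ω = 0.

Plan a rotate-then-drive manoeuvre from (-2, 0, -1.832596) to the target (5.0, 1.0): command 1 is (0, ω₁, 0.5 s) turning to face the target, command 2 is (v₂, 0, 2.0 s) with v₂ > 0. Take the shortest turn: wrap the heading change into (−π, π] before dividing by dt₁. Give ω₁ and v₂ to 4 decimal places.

heading to target = atan2(1−0, 5−-2) = 0.1419
Δθ = wrap(0.1419 − -1.8326) = 1.9745; ω₁ = Δθ/dt₁ = 3.9490
distance = √((5−-2)² + (1−0)²) = 7.0711; v₂ = distance/dt₂ = 3.5355

ω₁ = 3.9490, v₂ = 3.5355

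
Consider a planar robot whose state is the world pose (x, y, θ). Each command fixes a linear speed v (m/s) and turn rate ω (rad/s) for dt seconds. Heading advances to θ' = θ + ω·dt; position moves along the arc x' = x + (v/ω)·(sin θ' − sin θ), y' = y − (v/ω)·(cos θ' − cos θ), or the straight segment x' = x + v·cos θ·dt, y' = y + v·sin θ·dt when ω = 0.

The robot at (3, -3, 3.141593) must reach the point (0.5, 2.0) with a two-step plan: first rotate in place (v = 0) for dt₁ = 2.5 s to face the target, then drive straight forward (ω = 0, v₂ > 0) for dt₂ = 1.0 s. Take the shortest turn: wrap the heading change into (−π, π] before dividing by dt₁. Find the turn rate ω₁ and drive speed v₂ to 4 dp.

heading to target = atan2(2−-3, 0.5−3) = 2.0344
Δθ = wrap(2.0344 − 3.1416) = -1.1071; ω₁ = Δθ/dt₁ = -0.4429
distance = √((0.5−3)² + (2−-3)²) = 5.5902; v₂ = distance/dt₂ = 5.5902

ω₁ = -0.4429, v₂ = 5.5902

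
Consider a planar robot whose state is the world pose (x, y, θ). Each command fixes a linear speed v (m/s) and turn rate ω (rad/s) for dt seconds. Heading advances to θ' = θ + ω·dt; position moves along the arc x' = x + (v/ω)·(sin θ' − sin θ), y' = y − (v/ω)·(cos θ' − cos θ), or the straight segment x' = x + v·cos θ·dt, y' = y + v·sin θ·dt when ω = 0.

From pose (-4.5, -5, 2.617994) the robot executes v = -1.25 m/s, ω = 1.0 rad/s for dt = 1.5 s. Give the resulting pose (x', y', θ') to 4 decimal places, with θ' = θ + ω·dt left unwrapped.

(-2.8394, -4.6175, 4.1180)

θ' = 2.6180 + 1.0·1.5 = 4.1180
R = v/ω = -1.25/1.0 = -1.2500
x' = -4.5 + -1.2500·(sin 4.1180 − sin 2.6180) = -2.8394
y' = -5 − -1.2500·(cos 4.1180 − cos 2.6180) = -4.6175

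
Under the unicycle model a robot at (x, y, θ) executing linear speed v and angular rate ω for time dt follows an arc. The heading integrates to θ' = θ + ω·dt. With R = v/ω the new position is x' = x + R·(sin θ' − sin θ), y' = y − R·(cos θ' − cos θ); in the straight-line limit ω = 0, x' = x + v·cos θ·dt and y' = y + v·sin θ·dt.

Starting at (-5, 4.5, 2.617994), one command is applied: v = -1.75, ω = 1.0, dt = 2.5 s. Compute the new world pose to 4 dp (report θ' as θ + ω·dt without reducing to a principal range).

(-2.5170, 6.7061, 5.1180)

θ' = 2.6180 + 1.0·2.5 = 5.1180
R = v/ω = -1.75/1.0 = -1.7500
x' = -5 + -1.7500·(sin 5.1180 − sin 2.6180) = -2.5170
y' = 4.5 − -1.7500·(cos 5.1180 − cos 2.6180) = 6.7061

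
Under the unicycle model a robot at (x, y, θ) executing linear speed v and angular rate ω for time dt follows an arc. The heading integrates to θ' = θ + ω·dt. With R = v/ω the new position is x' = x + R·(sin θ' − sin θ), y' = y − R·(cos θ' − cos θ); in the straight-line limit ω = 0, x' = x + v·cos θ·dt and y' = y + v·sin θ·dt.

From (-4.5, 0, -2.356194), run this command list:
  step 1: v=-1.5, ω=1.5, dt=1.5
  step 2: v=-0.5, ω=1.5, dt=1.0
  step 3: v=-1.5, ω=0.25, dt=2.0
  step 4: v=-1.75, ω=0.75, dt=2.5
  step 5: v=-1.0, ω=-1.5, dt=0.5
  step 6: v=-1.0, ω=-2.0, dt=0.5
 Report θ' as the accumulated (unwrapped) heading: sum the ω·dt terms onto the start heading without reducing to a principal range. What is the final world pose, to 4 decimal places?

step 1: θ'=-0.1062 (R=-1.0000) → pose (-5.1011, 1.7015, -0.1062)
step 2: θ'=1.3938 (R=-0.3333) → pose (-5.4646, 1.4287, 1.3938)
step 3: θ'=1.8938 (R=-6.0000) → pose (-5.2480, -1.5322, 1.8938)
step 4: θ'=3.7688 (R=-2.3333) → pose (-1.6659, -2.6808, 3.7688)
step 5: θ'=3.0188 (R=0.6667) → pose (-1.1930, -2.5589, 3.0188)
step 6: θ'=2.0188 (R=0.5000) → pose (-0.8036, -2.8386, 2.0188)

(-0.8036, -2.8386, 2.0188)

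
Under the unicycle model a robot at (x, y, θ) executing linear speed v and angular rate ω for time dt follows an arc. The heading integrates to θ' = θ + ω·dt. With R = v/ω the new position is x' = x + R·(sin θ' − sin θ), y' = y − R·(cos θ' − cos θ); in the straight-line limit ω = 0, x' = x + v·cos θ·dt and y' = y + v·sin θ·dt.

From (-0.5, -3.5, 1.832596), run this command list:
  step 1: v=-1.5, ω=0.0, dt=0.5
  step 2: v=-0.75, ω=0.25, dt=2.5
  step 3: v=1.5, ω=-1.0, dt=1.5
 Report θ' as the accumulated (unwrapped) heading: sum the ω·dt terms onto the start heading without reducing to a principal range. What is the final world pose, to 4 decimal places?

(0.4173, -3.7473, 0.9576)

step 1: θ'=1.8326 (straight) → pose (-0.3059, -4.2244, 1.8326)
step 2: θ'=2.4576 (R=-3.0000) → pose (0.6962, -5.7731, 2.4576)
step 3: θ'=0.9576 (R=-1.5000) → pose (0.4173, -3.7473, 0.9576)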